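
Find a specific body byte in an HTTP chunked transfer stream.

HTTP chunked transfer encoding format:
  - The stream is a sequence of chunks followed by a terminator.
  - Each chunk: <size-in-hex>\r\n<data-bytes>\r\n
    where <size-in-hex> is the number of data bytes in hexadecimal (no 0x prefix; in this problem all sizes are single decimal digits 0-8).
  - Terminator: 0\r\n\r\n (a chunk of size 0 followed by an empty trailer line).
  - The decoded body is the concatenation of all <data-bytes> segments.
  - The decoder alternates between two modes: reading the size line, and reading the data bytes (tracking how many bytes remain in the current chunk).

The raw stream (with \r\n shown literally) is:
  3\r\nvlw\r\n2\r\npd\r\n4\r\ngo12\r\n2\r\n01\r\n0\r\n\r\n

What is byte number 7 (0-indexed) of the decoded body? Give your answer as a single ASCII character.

Answer: 1

Derivation:
Chunk 1: stream[0..1]='3' size=0x3=3, data at stream[3..6]='vlw' -> body[0..3], body so far='vlw'
Chunk 2: stream[8..9]='2' size=0x2=2, data at stream[11..13]='pd' -> body[3..5], body so far='vlwpd'
Chunk 3: stream[15..16]='4' size=0x4=4, data at stream[18..22]='go12' -> body[5..9], body so far='vlwpdgo12'
Chunk 4: stream[24..25]='2' size=0x2=2, data at stream[27..29]='01' -> body[9..11], body so far='vlwpdgo1201'
Chunk 5: stream[31..32]='0' size=0 (terminator). Final body='vlwpdgo1201' (11 bytes)
Body byte 7 = '1'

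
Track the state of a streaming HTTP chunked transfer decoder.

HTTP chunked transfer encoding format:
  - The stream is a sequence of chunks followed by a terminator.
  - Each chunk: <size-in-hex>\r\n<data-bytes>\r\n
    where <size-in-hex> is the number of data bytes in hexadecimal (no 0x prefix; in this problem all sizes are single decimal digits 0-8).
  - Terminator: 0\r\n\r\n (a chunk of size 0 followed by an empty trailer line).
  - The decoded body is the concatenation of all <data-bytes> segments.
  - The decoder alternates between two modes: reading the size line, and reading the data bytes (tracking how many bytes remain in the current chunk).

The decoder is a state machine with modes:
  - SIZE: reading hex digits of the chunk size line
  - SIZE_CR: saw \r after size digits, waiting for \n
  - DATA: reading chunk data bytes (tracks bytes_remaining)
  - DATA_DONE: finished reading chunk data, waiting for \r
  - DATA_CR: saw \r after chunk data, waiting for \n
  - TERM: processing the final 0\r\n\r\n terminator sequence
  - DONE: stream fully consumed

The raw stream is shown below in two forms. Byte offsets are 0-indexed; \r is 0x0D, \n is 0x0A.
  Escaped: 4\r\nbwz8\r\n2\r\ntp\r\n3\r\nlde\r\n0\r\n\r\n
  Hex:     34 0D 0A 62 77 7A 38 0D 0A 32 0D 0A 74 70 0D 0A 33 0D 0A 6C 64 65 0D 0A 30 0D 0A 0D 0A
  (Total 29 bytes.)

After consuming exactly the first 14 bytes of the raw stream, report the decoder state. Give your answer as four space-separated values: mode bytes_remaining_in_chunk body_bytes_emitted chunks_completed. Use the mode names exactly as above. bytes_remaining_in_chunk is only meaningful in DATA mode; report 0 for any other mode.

Answer: DATA_DONE 0 6 1

Derivation:
Byte 0 = '4': mode=SIZE remaining=0 emitted=0 chunks_done=0
Byte 1 = 0x0D: mode=SIZE_CR remaining=0 emitted=0 chunks_done=0
Byte 2 = 0x0A: mode=DATA remaining=4 emitted=0 chunks_done=0
Byte 3 = 'b': mode=DATA remaining=3 emitted=1 chunks_done=0
Byte 4 = 'w': mode=DATA remaining=2 emitted=2 chunks_done=0
Byte 5 = 'z': mode=DATA remaining=1 emitted=3 chunks_done=0
Byte 6 = '8': mode=DATA_DONE remaining=0 emitted=4 chunks_done=0
Byte 7 = 0x0D: mode=DATA_CR remaining=0 emitted=4 chunks_done=0
Byte 8 = 0x0A: mode=SIZE remaining=0 emitted=4 chunks_done=1
Byte 9 = '2': mode=SIZE remaining=0 emitted=4 chunks_done=1
Byte 10 = 0x0D: mode=SIZE_CR remaining=0 emitted=4 chunks_done=1
Byte 11 = 0x0A: mode=DATA remaining=2 emitted=4 chunks_done=1
Byte 12 = 't': mode=DATA remaining=1 emitted=5 chunks_done=1
Byte 13 = 'p': mode=DATA_DONE remaining=0 emitted=6 chunks_done=1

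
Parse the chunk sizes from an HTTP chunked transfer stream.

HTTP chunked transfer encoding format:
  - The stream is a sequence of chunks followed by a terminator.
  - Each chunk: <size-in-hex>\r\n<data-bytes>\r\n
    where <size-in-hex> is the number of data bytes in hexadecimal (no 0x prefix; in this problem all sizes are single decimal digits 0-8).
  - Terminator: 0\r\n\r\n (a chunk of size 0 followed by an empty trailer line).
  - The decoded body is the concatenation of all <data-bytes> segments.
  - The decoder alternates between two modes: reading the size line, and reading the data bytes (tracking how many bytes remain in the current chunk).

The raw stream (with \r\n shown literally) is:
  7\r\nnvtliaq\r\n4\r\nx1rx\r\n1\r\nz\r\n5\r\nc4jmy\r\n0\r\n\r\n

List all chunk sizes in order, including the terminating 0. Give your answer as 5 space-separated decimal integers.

Answer: 7 4 1 5 0

Derivation:
Chunk 1: stream[0..1]='7' size=0x7=7, data at stream[3..10]='nvtliaq' -> body[0..7], body so far='nvtliaq'
Chunk 2: stream[12..13]='4' size=0x4=4, data at stream[15..19]='x1rx' -> body[7..11], body so far='nvtliaqx1rx'
Chunk 3: stream[21..22]='1' size=0x1=1, data at stream[24..25]='z' -> body[11..12], body so far='nvtliaqx1rxz'
Chunk 4: stream[27..28]='5' size=0x5=5, data at stream[30..35]='c4jmy' -> body[12..17], body so far='nvtliaqx1rxzc4jmy'
Chunk 5: stream[37..38]='0' size=0 (terminator). Final body='nvtliaqx1rxzc4jmy' (17 bytes)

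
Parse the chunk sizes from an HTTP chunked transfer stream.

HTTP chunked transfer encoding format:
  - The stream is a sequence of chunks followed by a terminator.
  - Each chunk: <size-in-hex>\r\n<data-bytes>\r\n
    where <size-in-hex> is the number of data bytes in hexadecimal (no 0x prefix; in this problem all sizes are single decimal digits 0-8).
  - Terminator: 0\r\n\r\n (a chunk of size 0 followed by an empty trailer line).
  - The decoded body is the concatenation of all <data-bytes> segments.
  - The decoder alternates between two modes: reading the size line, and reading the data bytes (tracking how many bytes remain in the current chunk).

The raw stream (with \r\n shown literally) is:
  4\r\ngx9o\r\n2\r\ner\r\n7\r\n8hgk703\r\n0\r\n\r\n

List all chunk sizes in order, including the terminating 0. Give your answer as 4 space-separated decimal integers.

Answer: 4 2 7 0

Derivation:
Chunk 1: stream[0..1]='4' size=0x4=4, data at stream[3..7]='gx9o' -> body[0..4], body so far='gx9o'
Chunk 2: stream[9..10]='2' size=0x2=2, data at stream[12..14]='er' -> body[4..6], body so far='gx9oer'
Chunk 3: stream[16..17]='7' size=0x7=7, data at stream[19..26]='8hgk703' -> body[6..13], body so far='gx9oer8hgk703'
Chunk 4: stream[28..29]='0' size=0 (terminator). Final body='gx9oer8hgk703' (13 bytes)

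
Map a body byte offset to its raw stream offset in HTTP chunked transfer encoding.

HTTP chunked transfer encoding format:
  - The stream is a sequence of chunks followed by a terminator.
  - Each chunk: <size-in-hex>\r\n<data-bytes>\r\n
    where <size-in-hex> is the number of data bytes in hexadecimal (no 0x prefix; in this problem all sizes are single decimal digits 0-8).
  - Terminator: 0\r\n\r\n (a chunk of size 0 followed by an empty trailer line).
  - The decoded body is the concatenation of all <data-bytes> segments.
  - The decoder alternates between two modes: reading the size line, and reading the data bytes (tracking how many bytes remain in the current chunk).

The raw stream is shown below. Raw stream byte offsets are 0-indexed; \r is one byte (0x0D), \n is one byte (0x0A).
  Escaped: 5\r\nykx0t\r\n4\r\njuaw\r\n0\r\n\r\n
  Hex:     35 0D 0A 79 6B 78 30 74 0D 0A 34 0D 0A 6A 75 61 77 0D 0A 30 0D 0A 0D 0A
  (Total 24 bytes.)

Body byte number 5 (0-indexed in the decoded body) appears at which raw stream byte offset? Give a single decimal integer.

Answer: 13

Derivation:
Chunk 1: stream[0..1]='5' size=0x5=5, data at stream[3..8]='ykx0t' -> body[0..5], body so far='ykx0t'
Chunk 2: stream[10..11]='4' size=0x4=4, data at stream[13..17]='juaw' -> body[5..9], body so far='ykx0tjuaw'
Chunk 3: stream[19..20]='0' size=0 (terminator). Final body='ykx0tjuaw' (9 bytes)
Body byte 5 at stream offset 13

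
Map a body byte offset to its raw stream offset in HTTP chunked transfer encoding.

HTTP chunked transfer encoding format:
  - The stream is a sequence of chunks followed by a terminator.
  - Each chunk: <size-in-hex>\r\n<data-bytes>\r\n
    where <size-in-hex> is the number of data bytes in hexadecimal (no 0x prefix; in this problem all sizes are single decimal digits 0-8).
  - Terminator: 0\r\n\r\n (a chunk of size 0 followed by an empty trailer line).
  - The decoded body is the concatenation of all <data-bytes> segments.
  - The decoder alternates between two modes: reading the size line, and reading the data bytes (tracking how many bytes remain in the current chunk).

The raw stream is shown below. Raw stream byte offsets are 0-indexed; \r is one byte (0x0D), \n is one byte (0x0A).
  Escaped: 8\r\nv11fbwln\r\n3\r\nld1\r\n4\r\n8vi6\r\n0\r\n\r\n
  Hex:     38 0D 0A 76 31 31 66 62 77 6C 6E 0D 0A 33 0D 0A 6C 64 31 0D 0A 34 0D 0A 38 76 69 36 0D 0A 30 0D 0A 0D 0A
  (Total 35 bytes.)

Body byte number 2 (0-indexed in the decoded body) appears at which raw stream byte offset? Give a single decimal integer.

Answer: 5

Derivation:
Chunk 1: stream[0..1]='8' size=0x8=8, data at stream[3..11]='v11fbwln' -> body[0..8], body so far='v11fbwln'
Chunk 2: stream[13..14]='3' size=0x3=3, data at stream[16..19]='ld1' -> body[8..11], body so far='v11fbwlnld1'
Chunk 3: stream[21..22]='4' size=0x4=4, data at stream[24..28]='8vi6' -> body[11..15], body so far='v11fbwlnld18vi6'
Chunk 4: stream[30..31]='0' size=0 (terminator). Final body='v11fbwlnld18vi6' (15 bytes)
Body byte 2 at stream offset 5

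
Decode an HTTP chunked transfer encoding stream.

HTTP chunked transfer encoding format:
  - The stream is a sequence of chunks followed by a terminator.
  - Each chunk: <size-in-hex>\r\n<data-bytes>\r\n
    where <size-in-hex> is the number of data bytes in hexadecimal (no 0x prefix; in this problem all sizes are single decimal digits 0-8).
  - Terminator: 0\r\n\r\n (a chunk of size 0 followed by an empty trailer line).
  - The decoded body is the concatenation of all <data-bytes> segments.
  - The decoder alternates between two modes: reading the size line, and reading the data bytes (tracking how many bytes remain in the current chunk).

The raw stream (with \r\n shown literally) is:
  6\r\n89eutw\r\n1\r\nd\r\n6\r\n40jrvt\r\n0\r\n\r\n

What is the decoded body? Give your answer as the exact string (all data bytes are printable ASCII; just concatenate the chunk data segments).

Answer: 89eutwd40jrvt

Derivation:
Chunk 1: stream[0..1]='6' size=0x6=6, data at stream[3..9]='89eutw' -> body[0..6], body so far='89eutw'
Chunk 2: stream[11..12]='1' size=0x1=1, data at stream[14..15]='d' -> body[6..7], body so far='89eutwd'
Chunk 3: stream[17..18]='6' size=0x6=6, data at stream[20..26]='40jrvt' -> body[7..13], body so far='89eutwd40jrvt'
Chunk 4: stream[28..29]='0' size=0 (terminator). Final body='89eutwd40jrvt' (13 bytes)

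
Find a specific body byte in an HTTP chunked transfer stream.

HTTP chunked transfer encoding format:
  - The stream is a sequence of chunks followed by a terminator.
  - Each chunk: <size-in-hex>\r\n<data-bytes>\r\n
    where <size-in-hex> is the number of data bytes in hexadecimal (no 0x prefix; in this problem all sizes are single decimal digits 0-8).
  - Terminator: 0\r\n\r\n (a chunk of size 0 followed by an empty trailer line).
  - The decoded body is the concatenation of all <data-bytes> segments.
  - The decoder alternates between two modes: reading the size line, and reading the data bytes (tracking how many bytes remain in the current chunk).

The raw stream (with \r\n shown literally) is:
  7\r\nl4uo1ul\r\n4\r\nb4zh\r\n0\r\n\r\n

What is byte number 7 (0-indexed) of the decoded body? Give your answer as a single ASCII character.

Answer: b

Derivation:
Chunk 1: stream[0..1]='7' size=0x7=7, data at stream[3..10]='l4uo1ul' -> body[0..7], body so far='l4uo1ul'
Chunk 2: stream[12..13]='4' size=0x4=4, data at stream[15..19]='b4zh' -> body[7..11], body so far='l4uo1ulb4zh'
Chunk 3: stream[21..22]='0' size=0 (terminator). Final body='l4uo1ulb4zh' (11 bytes)
Body byte 7 = 'b'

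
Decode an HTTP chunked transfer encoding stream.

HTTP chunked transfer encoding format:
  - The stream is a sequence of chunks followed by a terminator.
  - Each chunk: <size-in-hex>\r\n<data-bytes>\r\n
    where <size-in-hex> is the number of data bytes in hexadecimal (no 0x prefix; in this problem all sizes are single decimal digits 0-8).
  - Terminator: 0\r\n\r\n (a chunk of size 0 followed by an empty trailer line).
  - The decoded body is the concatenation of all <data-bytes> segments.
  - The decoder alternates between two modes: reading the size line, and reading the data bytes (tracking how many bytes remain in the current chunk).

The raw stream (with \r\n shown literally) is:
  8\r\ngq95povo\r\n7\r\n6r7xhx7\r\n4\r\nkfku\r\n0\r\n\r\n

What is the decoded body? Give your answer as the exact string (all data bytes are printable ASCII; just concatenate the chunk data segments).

Chunk 1: stream[0..1]='8' size=0x8=8, data at stream[3..11]='gq95povo' -> body[0..8], body so far='gq95povo'
Chunk 2: stream[13..14]='7' size=0x7=7, data at stream[16..23]='6r7xhx7' -> body[8..15], body so far='gq95povo6r7xhx7'
Chunk 3: stream[25..26]='4' size=0x4=4, data at stream[28..32]='kfku' -> body[15..19], body so far='gq95povo6r7xhx7kfku'
Chunk 4: stream[34..35]='0' size=0 (terminator). Final body='gq95povo6r7xhx7kfku' (19 bytes)

Answer: gq95povo6r7xhx7kfku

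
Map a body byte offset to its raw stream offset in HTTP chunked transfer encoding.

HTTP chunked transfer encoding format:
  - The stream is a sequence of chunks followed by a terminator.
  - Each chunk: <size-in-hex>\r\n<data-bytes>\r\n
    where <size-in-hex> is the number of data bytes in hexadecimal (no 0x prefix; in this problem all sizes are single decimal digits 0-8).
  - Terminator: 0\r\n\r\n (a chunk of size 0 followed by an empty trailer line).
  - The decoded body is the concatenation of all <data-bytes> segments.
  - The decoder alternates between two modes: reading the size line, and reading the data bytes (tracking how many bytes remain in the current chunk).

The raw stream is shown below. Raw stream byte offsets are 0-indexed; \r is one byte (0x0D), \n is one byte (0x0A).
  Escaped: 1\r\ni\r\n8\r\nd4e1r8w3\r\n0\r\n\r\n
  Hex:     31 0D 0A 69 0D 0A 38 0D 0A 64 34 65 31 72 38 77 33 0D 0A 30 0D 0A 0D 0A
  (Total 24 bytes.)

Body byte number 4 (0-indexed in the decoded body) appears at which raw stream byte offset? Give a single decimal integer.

Chunk 1: stream[0..1]='1' size=0x1=1, data at stream[3..4]='i' -> body[0..1], body so far='i'
Chunk 2: stream[6..7]='8' size=0x8=8, data at stream[9..17]='d4e1r8w3' -> body[1..9], body so far='id4e1r8w3'
Chunk 3: stream[19..20]='0' size=0 (terminator). Final body='id4e1r8w3' (9 bytes)
Body byte 4 at stream offset 12

Answer: 12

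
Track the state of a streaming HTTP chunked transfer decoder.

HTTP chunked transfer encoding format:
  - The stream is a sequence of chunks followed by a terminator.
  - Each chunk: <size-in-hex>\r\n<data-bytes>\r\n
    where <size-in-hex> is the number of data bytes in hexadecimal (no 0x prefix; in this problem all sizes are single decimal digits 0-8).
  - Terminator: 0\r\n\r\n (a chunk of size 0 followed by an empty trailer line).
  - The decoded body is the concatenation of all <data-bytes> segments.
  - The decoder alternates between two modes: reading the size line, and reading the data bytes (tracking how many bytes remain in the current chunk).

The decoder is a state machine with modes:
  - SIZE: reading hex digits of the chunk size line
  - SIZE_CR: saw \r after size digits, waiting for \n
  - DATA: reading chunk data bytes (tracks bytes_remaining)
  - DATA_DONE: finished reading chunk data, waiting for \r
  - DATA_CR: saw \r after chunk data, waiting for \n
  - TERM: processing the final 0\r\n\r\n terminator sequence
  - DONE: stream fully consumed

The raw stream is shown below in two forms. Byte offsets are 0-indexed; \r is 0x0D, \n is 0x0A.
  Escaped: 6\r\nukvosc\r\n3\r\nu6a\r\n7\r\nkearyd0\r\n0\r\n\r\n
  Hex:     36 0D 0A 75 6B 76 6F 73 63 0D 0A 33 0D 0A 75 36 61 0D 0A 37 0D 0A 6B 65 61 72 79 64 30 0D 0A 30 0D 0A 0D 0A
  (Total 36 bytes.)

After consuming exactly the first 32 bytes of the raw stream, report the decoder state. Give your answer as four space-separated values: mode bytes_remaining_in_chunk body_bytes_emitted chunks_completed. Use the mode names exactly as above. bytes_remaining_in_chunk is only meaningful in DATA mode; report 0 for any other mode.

Answer: SIZE 0 16 3

Derivation:
Byte 0 = '6': mode=SIZE remaining=0 emitted=0 chunks_done=0
Byte 1 = 0x0D: mode=SIZE_CR remaining=0 emitted=0 chunks_done=0
Byte 2 = 0x0A: mode=DATA remaining=6 emitted=0 chunks_done=0
Byte 3 = 'u': mode=DATA remaining=5 emitted=1 chunks_done=0
Byte 4 = 'k': mode=DATA remaining=4 emitted=2 chunks_done=0
Byte 5 = 'v': mode=DATA remaining=3 emitted=3 chunks_done=0
Byte 6 = 'o': mode=DATA remaining=2 emitted=4 chunks_done=0
Byte 7 = 's': mode=DATA remaining=1 emitted=5 chunks_done=0
Byte 8 = 'c': mode=DATA_DONE remaining=0 emitted=6 chunks_done=0
Byte 9 = 0x0D: mode=DATA_CR remaining=0 emitted=6 chunks_done=0
Byte 10 = 0x0A: mode=SIZE remaining=0 emitted=6 chunks_done=1
Byte 11 = '3': mode=SIZE remaining=0 emitted=6 chunks_done=1
Byte 12 = 0x0D: mode=SIZE_CR remaining=0 emitted=6 chunks_done=1
Byte 13 = 0x0A: mode=DATA remaining=3 emitted=6 chunks_done=1
Byte 14 = 'u': mode=DATA remaining=2 emitted=7 chunks_done=1
Byte 15 = '6': mode=DATA remaining=1 emitted=8 chunks_done=1
Byte 16 = 'a': mode=DATA_DONE remaining=0 emitted=9 chunks_done=1
Byte 17 = 0x0D: mode=DATA_CR remaining=0 emitted=9 chunks_done=1
Byte 18 = 0x0A: mode=SIZE remaining=0 emitted=9 chunks_done=2
Byte 19 = '7': mode=SIZE remaining=0 emitted=9 chunks_done=2
Byte 20 = 0x0D: mode=SIZE_CR remaining=0 emitted=9 chunks_done=2
Byte 21 = 0x0A: mode=DATA remaining=7 emitted=9 chunks_done=2
Byte 22 = 'k': mode=DATA remaining=6 emitted=10 chunks_done=2
Byte 23 = 'e': mode=DATA remaining=5 emitted=11 chunks_done=2
Byte 24 = 'a': mode=DATA remaining=4 emitted=12 chunks_done=2
Byte 25 = 'r': mode=DATA remaining=3 emitted=13 chunks_done=2
Byte 26 = 'y': mode=DATA remaining=2 emitted=14 chunks_done=2
Byte 27 = 'd': mode=DATA remaining=1 emitted=15 chunks_done=2
Byte 28 = '0': mode=DATA_DONE remaining=0 emitted=16 chunks_done=2
Byte 29 = 0x0D: mode=DATA_CR remaining=0 emitted=16 chunks_done=2
Byte 30 = 0x0A: mode=SIZE remaining=0 emitted=16 chunks_done=3
Byte 31 = '0': mode=SIZE remaining=0 emitted=16 chunks_done=3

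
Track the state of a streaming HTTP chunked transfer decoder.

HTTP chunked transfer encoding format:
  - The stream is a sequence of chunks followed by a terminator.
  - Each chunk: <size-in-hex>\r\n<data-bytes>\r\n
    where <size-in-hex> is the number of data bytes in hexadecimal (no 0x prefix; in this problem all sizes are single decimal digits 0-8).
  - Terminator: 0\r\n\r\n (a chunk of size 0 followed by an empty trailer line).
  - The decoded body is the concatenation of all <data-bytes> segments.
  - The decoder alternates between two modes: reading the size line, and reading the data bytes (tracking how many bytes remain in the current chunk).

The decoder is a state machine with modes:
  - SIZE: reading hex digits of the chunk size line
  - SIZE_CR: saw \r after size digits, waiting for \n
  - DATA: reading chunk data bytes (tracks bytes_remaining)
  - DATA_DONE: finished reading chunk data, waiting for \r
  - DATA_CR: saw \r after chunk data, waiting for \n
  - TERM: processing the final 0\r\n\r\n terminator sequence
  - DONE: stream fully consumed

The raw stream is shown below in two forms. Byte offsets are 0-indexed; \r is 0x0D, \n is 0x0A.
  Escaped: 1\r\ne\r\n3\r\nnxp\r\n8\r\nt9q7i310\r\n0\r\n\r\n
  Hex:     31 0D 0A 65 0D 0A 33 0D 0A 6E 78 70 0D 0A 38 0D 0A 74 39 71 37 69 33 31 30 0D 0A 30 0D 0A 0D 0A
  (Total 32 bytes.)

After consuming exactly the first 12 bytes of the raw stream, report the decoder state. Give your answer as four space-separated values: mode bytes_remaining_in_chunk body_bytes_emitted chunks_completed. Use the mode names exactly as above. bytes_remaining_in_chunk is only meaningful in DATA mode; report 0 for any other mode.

Answer: DATA_DONE 0 4 1

Derivation:
Byte 0 = '1': mode=SIZE remaining=0 emitted=0 chunks_done=0
Byte 1 = 0x0D: mode=SIZE_CR remaining=0 emitted=0 chunks_done=0
Byte 2 = 0x0A: mode=DATA remaining=1 emitted=0 chunks_done=0
Byte 3 = 'e': mode=DATA_DONE remaining=0 emitted=1 chunks_done=0
Byte 4 = 0x0D: mode=DATA_CR remaining=0 emitted=1 chunks_done=0
Byte 5 = 0x0A: mode=SIZE remaining=0 emitted=1 chunks_done=1
Byte 6 = '3': mode=SIZE remaining=0 emitted=1 chunks_done=1
Byte 7 = 0x0D: mode=SIZE_CR remaining=0 emitted=1 chunks_done=1
Byte 8 = 0x0A: mode=DATA remaining=3 emitted=1 chunks_done=1
Byte 9 = 'n': mode=DATA remaining=2 emitted=2 chunks_done=1
Byte 10 = 'x': mode=DATA remaining=1 emitted=3 chunks_done=1
Byte 11 = 'p': mode=DATA_DONE remaining=0 emitted=4 chunks_done=1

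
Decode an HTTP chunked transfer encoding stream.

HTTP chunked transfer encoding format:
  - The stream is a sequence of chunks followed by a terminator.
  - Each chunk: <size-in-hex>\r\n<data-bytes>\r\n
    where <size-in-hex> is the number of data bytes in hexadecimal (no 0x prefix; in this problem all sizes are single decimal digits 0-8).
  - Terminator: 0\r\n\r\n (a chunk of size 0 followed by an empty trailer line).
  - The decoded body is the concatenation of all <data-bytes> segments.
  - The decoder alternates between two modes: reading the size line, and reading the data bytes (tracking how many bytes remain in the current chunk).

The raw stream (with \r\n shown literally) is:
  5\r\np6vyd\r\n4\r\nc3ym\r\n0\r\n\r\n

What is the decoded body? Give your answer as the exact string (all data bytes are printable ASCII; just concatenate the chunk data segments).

Chunk 1: stream[0..1]='5' size=0x5=5, data at stream[3..8]='p6vyd' -> body[0..5], body so far='p6vyd'
Chunk 2: stream[10..11]='4' size=0x4=4, data at stream[13..17]='c3ym' -> body[5..9], body so far='p6vydc3ym'
Chunk 3: stream[19..20]='0' size=0 (terminator). Final body='p6vydc3ym' (9 bytes)

Answer: p6vydc3ym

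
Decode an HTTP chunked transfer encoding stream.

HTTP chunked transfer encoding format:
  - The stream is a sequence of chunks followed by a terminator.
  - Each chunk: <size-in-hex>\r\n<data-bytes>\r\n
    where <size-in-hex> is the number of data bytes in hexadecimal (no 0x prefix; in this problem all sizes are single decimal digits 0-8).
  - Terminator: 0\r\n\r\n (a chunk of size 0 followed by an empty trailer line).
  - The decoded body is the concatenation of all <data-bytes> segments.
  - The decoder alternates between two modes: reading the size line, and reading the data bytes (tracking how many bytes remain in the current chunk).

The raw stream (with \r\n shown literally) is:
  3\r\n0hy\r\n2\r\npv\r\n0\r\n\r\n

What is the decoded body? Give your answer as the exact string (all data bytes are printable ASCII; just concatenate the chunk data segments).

Answer: 0hypv

Derivation:
Chunk 1: stream[0..1]='3' size=0x3=3, data at stream[3..6]='0hy' -> body[0..3], body so far='0hy'
Chunk 2: stream[8..9]='2' size=0x2=2, data at stream[11..13]='pv' -> body[3..5], body so far='0hypv'
Chunk 3: stream[15..16]='0' size=0 (terminator). Final body='0hypv' (5 bytes)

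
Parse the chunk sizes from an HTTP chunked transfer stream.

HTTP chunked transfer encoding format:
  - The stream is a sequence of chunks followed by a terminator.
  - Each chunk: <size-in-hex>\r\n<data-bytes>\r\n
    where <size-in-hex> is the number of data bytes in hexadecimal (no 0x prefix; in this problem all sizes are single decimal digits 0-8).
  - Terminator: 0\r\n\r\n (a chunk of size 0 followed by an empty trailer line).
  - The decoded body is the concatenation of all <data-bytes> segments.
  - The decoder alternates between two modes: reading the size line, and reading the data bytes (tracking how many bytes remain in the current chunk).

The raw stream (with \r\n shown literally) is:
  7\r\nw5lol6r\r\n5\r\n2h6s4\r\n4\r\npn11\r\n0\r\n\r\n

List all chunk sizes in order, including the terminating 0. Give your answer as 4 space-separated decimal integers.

Chunk 1: stream[0..1]='7' size=0x7=7, data at stream[3..10]='w5lol6r' -> body[0..7], body so far='w5lol6r'
Chunk 2: stream[12..13]='5' size=0x5=5, data at stream[15..20]='2h6s4' -> body[7..12], body so far='w5lol6r2h6s4'
Chunk 3: stream[22..23]='4' size=0x4=4, data at stream[25..29]='pn11' -> body[12..16], body so far='w5lol6r2h6s4pn11'
Chunk 4: stream[31..32]='0' size=0 (terminator). Final body='w5lol6r2h6s4pn11' (16 bytes)

Answer: 7 5 4 0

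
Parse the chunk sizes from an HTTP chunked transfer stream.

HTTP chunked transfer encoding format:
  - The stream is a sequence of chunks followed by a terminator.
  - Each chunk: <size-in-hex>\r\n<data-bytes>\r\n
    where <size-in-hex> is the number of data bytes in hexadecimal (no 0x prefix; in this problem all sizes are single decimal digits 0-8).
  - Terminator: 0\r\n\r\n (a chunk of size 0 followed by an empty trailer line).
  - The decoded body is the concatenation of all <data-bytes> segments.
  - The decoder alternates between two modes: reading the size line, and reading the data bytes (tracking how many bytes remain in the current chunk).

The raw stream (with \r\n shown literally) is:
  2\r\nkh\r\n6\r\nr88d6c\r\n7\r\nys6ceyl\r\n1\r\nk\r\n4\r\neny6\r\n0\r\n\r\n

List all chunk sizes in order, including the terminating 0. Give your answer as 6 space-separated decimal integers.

Answer: 2 6 7 1 4 0

Derivation:
Chunk 1: stream[0..1]='2' size=0x2=2, data at stream[3..5]='kh' -> body[0..2], body so far='kh'
Chunk 2: stream[7..8]='6' size=0x6=6, data at stream[10..16]='r88d6c' -> body[2..8], body so far='khr88d6c'
Chunk 3: stream[18..19]='7' size=0x7=7, data at stream[21..28]='ys6ceyl' -> body[8..15], body so far='khr88d6cys6ceyl'
Chunk 4: stream[30..31]='1' size=0x1=1, data at stream[33..34]='k' -> body[15..16], body so far='khr88d6cys6ceylk'
Chunk 5: stream[36..37]='4' size=0x4=4, data at stream[39..43]='eny6' -> body[16..20], body so far='khr88d6cys6ceylkeny6'
Chunk 6: stream[45..46]='0' size=0 (terminator). Final body='khr88d6cys6ceylkeny6' (20 bytes)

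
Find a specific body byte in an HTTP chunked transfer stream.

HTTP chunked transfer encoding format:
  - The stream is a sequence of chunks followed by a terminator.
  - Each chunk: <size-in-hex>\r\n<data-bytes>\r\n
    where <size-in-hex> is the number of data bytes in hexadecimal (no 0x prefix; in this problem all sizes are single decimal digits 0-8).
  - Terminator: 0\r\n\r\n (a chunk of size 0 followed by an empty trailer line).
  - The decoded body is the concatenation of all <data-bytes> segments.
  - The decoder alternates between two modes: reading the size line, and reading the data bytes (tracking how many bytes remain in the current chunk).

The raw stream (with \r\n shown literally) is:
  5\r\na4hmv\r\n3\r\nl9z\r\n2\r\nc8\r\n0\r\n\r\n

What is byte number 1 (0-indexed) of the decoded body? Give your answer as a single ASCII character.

Chunk 1: stream[0..1]='5' size=0x5=5, data at stream[3..8]='a4hmv' -> body[0..5], body so far='a4hmv'
Chunk 2: stream[10..11]='3' size=0x3=3, data at stream[13..16]='l9z' -> body[5..8], body so far='a4hmvl9z'
Chunk 3: stream[18..19]='2' size=0x2=2, data at stream[21..23]='c8' -> body[8..10], body so far='a4hmvl9zc8'
Chunk 4: stream[25..26]='0' size=0 (terminator). Final body='a4hmvl9zc8' (10 bytes)
Body byte 1 = '4'

Answer: 4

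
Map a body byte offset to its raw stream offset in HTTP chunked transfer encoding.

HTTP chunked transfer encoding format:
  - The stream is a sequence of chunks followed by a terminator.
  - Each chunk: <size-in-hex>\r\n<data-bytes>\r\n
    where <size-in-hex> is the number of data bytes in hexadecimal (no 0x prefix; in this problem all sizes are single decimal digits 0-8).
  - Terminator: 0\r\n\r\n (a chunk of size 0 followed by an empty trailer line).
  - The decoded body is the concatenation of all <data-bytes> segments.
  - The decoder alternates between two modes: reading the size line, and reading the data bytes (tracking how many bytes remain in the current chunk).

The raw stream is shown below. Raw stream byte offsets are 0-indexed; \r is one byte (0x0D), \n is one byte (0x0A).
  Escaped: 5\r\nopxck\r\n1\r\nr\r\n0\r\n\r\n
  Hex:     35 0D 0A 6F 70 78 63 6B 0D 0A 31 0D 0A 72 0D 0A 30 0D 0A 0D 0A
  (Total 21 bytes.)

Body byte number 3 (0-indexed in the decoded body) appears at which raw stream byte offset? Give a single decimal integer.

Chunk 1: stream[0..1]='5' size=0x5=5, data at stream[3..8]='opxck' -> body[0..5], body so far='opxck'
Chunk 2: stream[10..11]='1' size=0x1=1, data at stream[13..14]='r' -> body[5..6], body so far='opxckr'
Chunk 3: stream[16..17]='0' size=0 (terminator). Final body='opxckr' (6 bytes)
Body byte 3 at stream offset 6

Answer: 6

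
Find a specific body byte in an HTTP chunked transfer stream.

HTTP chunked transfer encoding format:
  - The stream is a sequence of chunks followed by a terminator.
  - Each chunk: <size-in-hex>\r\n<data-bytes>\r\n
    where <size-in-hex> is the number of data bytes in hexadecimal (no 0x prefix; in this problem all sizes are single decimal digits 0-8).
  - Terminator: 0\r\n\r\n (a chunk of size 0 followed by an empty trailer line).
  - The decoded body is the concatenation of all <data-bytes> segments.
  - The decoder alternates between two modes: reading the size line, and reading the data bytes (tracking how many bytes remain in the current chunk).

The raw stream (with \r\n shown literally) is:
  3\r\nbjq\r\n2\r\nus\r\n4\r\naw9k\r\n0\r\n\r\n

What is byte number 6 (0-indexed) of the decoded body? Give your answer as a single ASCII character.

Answer: w

Derivation:
Chunk 1: stream[0..1]='3' size=0x3=3, data at stream[3..6]='bjq' -> body[0..3], body so far='bjq'
Chunk 2: stream[8..9]='2' size=0x2=2, data at stream[11..13]='us' -> body[3..5], body so far='bjqus'
Chunk 3: stream[15..16]='4' size=0x4=4, data at stream[18..22]='aw9k' -> body[5..9], body so far='bjqusaw9k'
Chunk 4: stream[24..25]='0' size=0 (terminator). Final body='bjqusaw9k' (9 bytes)
Body byte 6 = 'w'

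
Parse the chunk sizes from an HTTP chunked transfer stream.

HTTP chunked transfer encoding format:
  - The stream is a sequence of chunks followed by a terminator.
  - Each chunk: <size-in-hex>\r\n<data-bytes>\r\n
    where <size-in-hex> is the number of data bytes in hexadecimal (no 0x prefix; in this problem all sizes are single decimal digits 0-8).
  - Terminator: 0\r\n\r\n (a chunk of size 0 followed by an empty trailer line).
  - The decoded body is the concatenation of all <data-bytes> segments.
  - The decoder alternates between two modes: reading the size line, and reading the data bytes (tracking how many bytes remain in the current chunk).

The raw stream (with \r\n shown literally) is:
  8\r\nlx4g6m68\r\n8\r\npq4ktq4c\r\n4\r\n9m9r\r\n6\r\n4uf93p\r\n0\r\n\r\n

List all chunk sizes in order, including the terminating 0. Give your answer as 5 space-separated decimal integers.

Answer: 8 8 4 6 0

Derivation:
Chunk 1: stream[0..1]='8' size=0x8=8, data at stream[3..11]='lx4g6m68' -> body[0..8], body so far='lx4g6m68'
Chunk 2: stream[13..14]='8' size=0x8=8, data at stream[16..24]='pq4ktq4c' -> body[8..16], body so far='lx4g6m68pq4ktq4c'
Chunk 3: stream[26..27]='4' size=0x4=4, data at stream[29..33]='9m9r' -> body[16..20], body so far='lx4g6m68pq4ktq4c9m9r'
Chunk 4: stream[35..36]='6' size=0x6=6, data at stream[38..44]='4uf93p' -> body[20..26], body so far='lx4g6m68pq4ktq4c9m9r4uf93p'
Chunk 5: stream[46..47]='0' size=0 (terminator). Final body='lx4g6m68pq4ktq4c9m9r4uf93p' (26 bytes)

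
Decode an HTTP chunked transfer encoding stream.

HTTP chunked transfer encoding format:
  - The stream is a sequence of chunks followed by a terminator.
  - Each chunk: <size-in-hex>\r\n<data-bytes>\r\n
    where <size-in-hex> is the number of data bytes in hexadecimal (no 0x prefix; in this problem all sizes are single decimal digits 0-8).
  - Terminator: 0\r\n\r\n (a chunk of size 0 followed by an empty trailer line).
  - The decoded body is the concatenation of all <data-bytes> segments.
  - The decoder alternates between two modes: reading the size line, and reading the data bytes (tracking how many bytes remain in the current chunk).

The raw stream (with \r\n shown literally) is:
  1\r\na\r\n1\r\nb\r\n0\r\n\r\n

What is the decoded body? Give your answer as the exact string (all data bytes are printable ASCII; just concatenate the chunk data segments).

Chunk 1: stream[0..1]='1' size=0x1=1, data at stream[3..4]='a' -> body[0..1], body so far='a'
Chunk 2: stream[6..7]='1' size=0x1=1, data at stream[9..10]='b' -> body[1..2], body so far='ab'
Chunk 3: stream[12..13]='0' size=0 (terminator). Final body='ab' (2 bytes)

Answer: ab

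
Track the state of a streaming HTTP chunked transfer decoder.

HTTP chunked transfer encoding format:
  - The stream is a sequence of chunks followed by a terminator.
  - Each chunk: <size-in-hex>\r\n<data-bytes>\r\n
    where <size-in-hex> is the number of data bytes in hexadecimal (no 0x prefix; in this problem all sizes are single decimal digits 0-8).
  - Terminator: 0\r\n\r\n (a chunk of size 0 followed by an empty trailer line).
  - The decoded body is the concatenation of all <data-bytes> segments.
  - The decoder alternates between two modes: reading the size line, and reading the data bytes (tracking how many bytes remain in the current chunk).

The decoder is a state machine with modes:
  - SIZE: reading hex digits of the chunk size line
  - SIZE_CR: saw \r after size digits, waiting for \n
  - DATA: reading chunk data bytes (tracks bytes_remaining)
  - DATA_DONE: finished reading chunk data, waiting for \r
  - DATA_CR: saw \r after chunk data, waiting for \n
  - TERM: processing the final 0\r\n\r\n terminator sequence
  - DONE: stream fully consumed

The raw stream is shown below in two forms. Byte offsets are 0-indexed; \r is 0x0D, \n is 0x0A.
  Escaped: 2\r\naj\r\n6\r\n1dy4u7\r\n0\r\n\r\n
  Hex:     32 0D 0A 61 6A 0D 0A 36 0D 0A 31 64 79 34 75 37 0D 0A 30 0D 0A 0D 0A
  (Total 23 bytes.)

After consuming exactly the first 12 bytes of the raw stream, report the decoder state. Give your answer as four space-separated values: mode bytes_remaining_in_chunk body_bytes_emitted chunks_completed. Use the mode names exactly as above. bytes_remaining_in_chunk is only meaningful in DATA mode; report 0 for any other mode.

Answer: DATA 4 4 1

Derivation:
Byte 0 = '2': mode=SIZE remaining=0 emitted=0 chunks_done=0
Byte 1 = 0x0D: mode=SIZE_CR remaining=0 emitted=0 chunks_done=0
Byte 2 = 0x0A: mode=DATA remaining=2 emitted=0 chunks_done=0
Byte 3 = 'a': mode=DATA remaining=1 emitted=1 chunks_done=0
Byte 4 = 'j': mode=DATA_DONE remaining=0 emitted=2 chunks_done=0
Byte 5 = 0x0D: mode=DATA_CR remaining=0 emitted=2 chunks_done=0
Byte 6 = 0x0A: mode=SIZE remaining=0 emitted=2 chunks_done=1
Byte 7 = '6': mode=SIZE remaining=0 emitted=2 chunks_done=1
Byte 8 = 0x0D: mode=SIZE_CR remaining=0 emitted=2 chunks_done=1
Byte 9 = 0x0A: mode=DATA remaining=6 emitted=2 chunks_done=1
Byte 10 = '1': mode=DATA remaining=5 emitted=3 chunks_done=1
Byte 11 = 'd': mode=DATA remaining=4 emitted=4 chunks_done=1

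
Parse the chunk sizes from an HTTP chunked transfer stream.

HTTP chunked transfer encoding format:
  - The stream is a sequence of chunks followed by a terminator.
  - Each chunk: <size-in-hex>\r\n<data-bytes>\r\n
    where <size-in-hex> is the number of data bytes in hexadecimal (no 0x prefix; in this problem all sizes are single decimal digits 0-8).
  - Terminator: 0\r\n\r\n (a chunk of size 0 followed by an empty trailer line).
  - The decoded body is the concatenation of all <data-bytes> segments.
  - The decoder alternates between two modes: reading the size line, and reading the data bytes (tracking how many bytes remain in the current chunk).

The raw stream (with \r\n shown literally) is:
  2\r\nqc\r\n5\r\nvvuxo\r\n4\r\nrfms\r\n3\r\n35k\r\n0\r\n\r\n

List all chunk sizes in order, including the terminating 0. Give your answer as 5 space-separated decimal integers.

Answer: 2 5 4 3 0

Derivation:
Chunk 1: stream[0..1]='2' size=0x2=2, data at stream[3..5]='qc' -> body[0..2], body so far='qc'
Chunk 2: stream[7..8]='5' size=0x5=5, data at stream[10..15]='vvuxo' -> body[2..7], body so far='qcvvuxo'
Chunk 3: stream[17..18]='4' size=0x4=4, data at stream[20..24]='rfms' -> body[7..11], body so far='qcvvuxorfms'
Chunk 4: stream[26..27]='3' size=0x3=3, data at stream[29..32]='35k' -> body[11..14], body so far='qcvvuxorfms35k'
Chunk 5: stream[34..35]='0' size=0 (terminator). Final body='qcvvuxorfms35k' (14 bytes)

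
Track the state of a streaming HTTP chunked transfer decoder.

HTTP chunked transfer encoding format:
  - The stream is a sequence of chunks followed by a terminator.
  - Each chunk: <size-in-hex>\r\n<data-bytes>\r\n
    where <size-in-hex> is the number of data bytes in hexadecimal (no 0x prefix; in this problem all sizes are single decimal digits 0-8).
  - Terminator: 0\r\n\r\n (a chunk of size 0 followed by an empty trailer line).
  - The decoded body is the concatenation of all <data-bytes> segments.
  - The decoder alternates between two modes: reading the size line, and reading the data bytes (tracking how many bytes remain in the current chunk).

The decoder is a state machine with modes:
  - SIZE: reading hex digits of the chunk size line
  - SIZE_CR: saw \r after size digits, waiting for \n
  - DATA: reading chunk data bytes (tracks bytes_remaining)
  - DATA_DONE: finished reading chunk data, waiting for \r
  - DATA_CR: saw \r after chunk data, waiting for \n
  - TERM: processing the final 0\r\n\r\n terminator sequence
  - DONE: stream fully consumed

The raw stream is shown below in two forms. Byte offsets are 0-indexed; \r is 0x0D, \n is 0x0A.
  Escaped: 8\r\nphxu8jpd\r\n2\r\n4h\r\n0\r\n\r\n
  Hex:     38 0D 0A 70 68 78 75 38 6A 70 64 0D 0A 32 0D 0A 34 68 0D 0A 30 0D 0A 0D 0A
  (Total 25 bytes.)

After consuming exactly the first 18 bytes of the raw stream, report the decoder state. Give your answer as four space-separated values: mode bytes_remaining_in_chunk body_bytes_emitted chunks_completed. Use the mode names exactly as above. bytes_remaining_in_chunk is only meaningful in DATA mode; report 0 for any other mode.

Answer: DATA_DONE 0 10 1

Derivation:
Byte 0 = '8': mode=SIZE remaining=0 emitted=0 chunks_done=0
Byte 1 = 0x0D: mode=SIZE_CR remaining=0 emitted=0 chunks_done=0
Byte 2 = 0x0A: mode=DATA remaining=8 emitted=0 chunks_done=0
Byte 3 = 'p': mode=DATA remaining=7 emitted=1 chunks_done=0
Byte 4 = 'h': mode=DATA remaining=6 emitted=2 chunks_done=0
Byte 5 = 'x': mode=DATA remaining=5 emitted=3 chunks_done=0
Byte 6 = 'u': mode=DATA remaining=4 emitted=4 chunks_done=0
Byte 7 = '8': mode=DATA remaining=3 emitted=5 chunks_done=0
Byte 8 = 'j': mode=DATA remaining=2 emitted=6 chunks_done=0
Byte 9 = 'p': mode=DATA remaining=1 emitted=7 chunks_done=0
Byte 10 = 'd': mode=DATA_DONE remaining=0 emitted=8 chunks_done=0
Byte 11 = 0x0D: mode=DATA_CR remaining=0 emitted=8 chunks_done=0
Byte 12 = 0x0A: mode=SIZE remaining=0 emitted=8 chunks_done=1
Byte 13 = '2': mode=SIZE remaining=0 emitted=8 chunks_done=1
Byte 14 = 0x0D: mode=SIZE_CR remaining=0 emitted=8 chunks_done=1
Byte 15 = 0x0A: mode=DATA remaining=2 emitted=8 chunks_done=1
Byte 16 = '4': mode=DATA remaining=1 emitted=9 chunks_done=1
Byte 17 = 'h': mode=DATA_DONE remaining=0 emitted=10 chunks_done=1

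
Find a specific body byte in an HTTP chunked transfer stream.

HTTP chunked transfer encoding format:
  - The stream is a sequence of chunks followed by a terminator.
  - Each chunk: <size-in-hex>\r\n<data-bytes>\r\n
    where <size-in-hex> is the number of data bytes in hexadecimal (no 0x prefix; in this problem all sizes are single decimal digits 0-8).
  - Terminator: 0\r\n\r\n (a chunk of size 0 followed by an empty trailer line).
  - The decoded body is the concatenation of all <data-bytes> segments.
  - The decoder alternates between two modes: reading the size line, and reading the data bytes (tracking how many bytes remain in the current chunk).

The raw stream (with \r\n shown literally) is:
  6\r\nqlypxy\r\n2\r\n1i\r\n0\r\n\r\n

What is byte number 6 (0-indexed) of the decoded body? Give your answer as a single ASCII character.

Chunk 1: stream[0..1]='6' size=0x6=6, data at stream[3..9]='qlypxy' -> body[0..6], body so far='qlypxy'
Chunk 2: stream[11..12]='2' size=0x2=2, data at stream[14..16]='1i' -> body[6..8], body so far='qlypxy1i'
Chunk 3: stream[18..19]='0' size=0 (terminator). Final body='qlypxy1i' (8 bytes)
Body byte 6 = '1'

Answer: 1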